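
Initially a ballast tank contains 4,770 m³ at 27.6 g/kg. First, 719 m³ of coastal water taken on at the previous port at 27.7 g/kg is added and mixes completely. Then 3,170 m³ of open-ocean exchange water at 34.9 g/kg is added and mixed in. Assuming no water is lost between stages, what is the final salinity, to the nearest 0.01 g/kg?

30.28 g/kg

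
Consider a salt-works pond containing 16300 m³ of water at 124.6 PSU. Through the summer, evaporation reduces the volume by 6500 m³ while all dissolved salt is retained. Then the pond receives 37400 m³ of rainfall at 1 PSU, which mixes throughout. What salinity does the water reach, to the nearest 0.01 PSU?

After evaporation: salt = 16,300×124.6 = 2,030,980; volume = 16,300 − 6,500 = 9,800 m³
After mixing: salt = 2,030,980 + 37,400×1 = 2,068,380; volume = 9,800 + 37,400 = 47,200 m³
S = 2,068,380 / 47,200 = 43.8216 PSU

43.82 PSU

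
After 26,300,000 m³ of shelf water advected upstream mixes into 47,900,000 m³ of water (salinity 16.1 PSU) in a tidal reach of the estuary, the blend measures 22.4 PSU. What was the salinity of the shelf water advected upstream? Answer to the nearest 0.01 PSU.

Salt balance: 47,900,000×16.1 + 26,300,000×S = 74,200,000×22.4
771,190,000 + 26,300,000·S = 1,662,080,000
S = (1,662,080,000 − 771,190,000) / 26,300,000 = 33.8741 PSU

33.87 PSU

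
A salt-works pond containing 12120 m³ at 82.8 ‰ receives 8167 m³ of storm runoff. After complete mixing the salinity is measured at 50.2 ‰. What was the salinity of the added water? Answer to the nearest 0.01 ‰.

Salt balance: 12,120×82.8 + 8,167×S = 20,287×50.2
1,003,536 + 8,167·S = 1,018,407.4
S = (1,018,407.4 − 1,003,536) / 8,167 = 1.8209 ‰

1.82 ‰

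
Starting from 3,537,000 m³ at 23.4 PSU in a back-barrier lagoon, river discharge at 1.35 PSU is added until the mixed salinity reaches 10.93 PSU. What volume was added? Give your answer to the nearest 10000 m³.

4600000 m³

Salt balance: 3,537,000×23.4 + V×1.35 = (3,537,000+V)×10.93
82,765,800 + 1.35V = 38,659,410 + 10.93V
44,106,390 = 9.58V
V = 4,604,007.31 m³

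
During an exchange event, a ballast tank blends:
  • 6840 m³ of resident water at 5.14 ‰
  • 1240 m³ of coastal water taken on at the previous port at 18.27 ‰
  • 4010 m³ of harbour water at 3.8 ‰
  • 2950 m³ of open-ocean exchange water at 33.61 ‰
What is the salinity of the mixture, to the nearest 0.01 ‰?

Total salt / total volume:
salt = 6,840×5.14 + 1,240×18.27 + 4,010×3.8 + 2,950×33.61 = 35,157.6 + 22,654.8 + 15,238 + 99,149.5 = 172,199.9
volume = 6,840 + 1,240 + 4,010 + 2,950 = 15,040 m³
S = 172,199.9 / 15,040 = 11.4495 ‰

11.45 ‰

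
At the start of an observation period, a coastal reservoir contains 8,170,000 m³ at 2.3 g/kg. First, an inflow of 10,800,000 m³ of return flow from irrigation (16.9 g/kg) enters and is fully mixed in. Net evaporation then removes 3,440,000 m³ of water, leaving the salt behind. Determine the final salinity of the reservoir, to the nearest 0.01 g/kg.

12.96 g/kg

After mixing: salt = 8,170,000×2.3 + 10,800,000×16.9 = 201,311,000; volume = 18,970,000 m³
After evaporation: salt unchanged = 201,311,000; volume = 18,970,000 − 3,440,000 = 15,530,000 m³
S = 201,311,000 / 15,530,000 = 12.9627 g/kg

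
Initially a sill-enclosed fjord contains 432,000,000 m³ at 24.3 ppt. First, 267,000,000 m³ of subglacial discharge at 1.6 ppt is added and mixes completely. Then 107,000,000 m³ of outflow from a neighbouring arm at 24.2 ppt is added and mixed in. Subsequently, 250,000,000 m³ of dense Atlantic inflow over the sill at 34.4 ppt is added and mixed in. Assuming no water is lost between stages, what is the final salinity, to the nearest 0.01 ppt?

20.94 ppt

Total salt / total volume:
Initial salt = 432,000,000×24.3 = 10,497,600,000
After stage 1: salt = 10,497,600,000 + 267,000,000×1.6 = 10,924,800,000; volume = 699,000,000 m³; S = 15.629 ppt
After stage 2: salt = 10,924,800,000 + 107,000,000×24.2 = 13,514,200,000; volume = 806,000,000 m³; S = 16.767 ppt
After stage 3: salt = 13,514,200,000 + 250,000,000×34.4 = 22,114,200,000; volume = 1,056,000,000 m³
S = 22,114,200,000 / 1,056,000,000 = 20.9415 ppt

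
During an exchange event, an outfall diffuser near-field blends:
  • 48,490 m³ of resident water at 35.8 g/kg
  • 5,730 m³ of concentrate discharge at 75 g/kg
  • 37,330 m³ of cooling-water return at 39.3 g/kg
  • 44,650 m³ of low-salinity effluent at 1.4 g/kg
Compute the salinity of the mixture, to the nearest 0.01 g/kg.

Total salt / total volume:
salt = 48,490×35.8 + 5,730×75 + 37,330×39.3 + 44,650×1.4 = 1,735,942 + 429,750 + 1,467,069 + 62,510 = 3,695,271
volume = 48,490 + 5,730 + 37,330 + 44,650 = 136,200 m³
S = 3,695,271 / 136,200 = 27.1312 g/kg

27.13 g/kg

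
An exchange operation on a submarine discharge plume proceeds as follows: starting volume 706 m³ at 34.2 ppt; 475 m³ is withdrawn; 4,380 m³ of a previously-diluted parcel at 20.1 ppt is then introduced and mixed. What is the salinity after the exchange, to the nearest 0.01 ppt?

20.81 ppt

Remaining after removal: 231 m³ at 34.2 ppt (salt = 7,900.2)
After addition: salt = 7,900.2 + 4,380×20.1 = 95,938.2; volume = 4,611 m³
S = 95,938.2 / 4,611 = 20.8064 ppt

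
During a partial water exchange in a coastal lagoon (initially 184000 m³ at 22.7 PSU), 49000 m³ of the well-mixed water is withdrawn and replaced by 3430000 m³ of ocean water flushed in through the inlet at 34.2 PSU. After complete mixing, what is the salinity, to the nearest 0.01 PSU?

Remaining after removal: 135,000 m³ at 22.7 PSU (salt = 3,064,500)
After addition: salt = 3,064,500 + 3,430,000×34.2 = 120,370,500; volume = 3,565,000 m³
S = 120,370,500 / 3,565,000 = 33.7645 PSU

33.76 PSU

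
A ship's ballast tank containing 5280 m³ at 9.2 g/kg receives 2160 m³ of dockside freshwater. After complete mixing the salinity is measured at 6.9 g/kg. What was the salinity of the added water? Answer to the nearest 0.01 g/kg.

1.28 g/kg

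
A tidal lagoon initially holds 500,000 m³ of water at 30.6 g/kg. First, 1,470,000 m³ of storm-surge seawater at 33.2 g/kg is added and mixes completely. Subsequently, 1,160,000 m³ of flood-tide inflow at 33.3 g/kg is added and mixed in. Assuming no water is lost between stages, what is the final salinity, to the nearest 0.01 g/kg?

32.82 g/kg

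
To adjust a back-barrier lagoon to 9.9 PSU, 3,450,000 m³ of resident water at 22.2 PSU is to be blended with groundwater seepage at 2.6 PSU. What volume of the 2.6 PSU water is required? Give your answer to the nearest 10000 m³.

5810000 m³

Salt balance: 3,450,000×22.2 + V×2.6 = (3,450,000+V)×9.9
76,590,000 + 2.6V = 34,155,000 + 9.9V
42,435,000 = 7.3V
V = 5,813,013.7 m³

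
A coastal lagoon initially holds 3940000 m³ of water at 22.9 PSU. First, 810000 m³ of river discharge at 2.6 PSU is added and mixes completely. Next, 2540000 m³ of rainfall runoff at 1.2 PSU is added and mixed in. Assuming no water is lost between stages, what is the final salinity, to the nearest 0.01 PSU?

13.08 PSU

Total salt / total volume:
Initial salt = 3,940,000×22.9 = 90,226,000
After stage 1: salt = 90,226,000 + 810,000×2.6 = 92,332,000; volume = 4,750,000 m³; S = 19.438 PSU
After stage 2: salt = 92,332,000 + 2,540,000×1.2 = 95,380,000; volume = 7,290,000 m³
S = 95,380,000 / 7,290,000 = 13.0837 PSU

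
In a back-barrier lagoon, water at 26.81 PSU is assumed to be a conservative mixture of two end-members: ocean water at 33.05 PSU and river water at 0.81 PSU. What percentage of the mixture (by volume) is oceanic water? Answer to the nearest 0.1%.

80.6%

Let g be the oceanic fraction. Salt balance per unit volume:
g×33.05 + (1−g)×0.81 = 26.81
g = (26.81 − 0.81) / (33.05 − 0.81) = 26/32.24 = 0.8065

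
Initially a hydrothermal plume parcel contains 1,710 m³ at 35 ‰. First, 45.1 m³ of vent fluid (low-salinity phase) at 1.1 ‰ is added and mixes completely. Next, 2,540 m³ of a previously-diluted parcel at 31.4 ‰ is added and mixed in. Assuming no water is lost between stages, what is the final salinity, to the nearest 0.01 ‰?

Weighted by volume,
Initial salt = 1,710×35 = 59,850
After stage 1: salt = 59,850 + 45.1×1.1 = 59,899.61; volume = 1,755.1 m³; S = 34.129 ‰
After stage 2: salt = 59,899.61 + 2,540×31.4 = 139,655.61; volume = 4,295.1 m³
S = 139,655.61 / 4,295.1 = 32.5151 ‰

32.52 ‰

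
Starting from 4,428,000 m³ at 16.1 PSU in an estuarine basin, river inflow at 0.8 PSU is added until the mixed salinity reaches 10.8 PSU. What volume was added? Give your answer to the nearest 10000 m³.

2350000 m³

Salt balance: 4,428,000×16.1 + V×0.8 = (4,428,000+V)×10.8
71,290,800 + 0.8V = 47,822,400 + 10.8V
23,468,400 = 10V
V = 2,346,840 m³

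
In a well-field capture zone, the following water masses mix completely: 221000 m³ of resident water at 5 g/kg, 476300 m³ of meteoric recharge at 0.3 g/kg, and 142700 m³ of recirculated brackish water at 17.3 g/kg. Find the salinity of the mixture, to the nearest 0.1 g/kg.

4.4 g/kg

Weighted by volume,
salt = 221,000×5 + 476,300×0.3 + 142,700×17.3 = 1,105,000 + 142,890 + 2,468,710 = 3,716,600
volume = 221,000 + 476,300 + 142,700 = 840,000 m³
S = 3,716,600 / 840,000 = 4.425 g/kg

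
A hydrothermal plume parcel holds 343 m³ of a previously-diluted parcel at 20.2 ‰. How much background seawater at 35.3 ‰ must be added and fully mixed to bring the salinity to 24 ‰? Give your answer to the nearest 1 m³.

115 m³

Salt balance: 343×20.2 + V×35.3 = (343+V)×24
6,928.6 + 35.3V = 8,232 + 24V
1,303.4 = 11.3V
V = 115.35 m³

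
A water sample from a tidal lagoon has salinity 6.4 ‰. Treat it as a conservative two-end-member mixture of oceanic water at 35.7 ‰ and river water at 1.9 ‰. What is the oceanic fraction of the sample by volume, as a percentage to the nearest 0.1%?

13.3%

Let g be the oceanic fraction. Salt balance per unit volume:
g×35.7 + (1−g)×1.9 = 6.4
g = (6.4 − 1.9) / (35.7 − 1.9) = 4.5/33.8 = 0.1331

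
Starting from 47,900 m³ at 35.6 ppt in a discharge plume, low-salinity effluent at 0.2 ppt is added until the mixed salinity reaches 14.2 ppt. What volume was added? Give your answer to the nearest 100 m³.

73200 m³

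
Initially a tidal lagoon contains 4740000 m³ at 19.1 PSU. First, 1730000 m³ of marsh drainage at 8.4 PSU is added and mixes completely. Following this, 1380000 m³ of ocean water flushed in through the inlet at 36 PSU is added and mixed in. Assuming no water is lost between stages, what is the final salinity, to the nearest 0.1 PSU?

19.7 PSU

Conserving salt mass:
Initial salt = 4,740,000×19.1 = 90,534,000
After stage 1: salt = 90,534,000 + 1,730,000×8.4 = 105,066,000; volume = 6,470,000 m³; S = 16.239 PSU
After stage 2: salt = 105,066,000 + 1,380,000×36 = 154,746,000; volume = 7,850,000 m³
S = 154,746,000 / 7,850,000 = 19.7129 PSU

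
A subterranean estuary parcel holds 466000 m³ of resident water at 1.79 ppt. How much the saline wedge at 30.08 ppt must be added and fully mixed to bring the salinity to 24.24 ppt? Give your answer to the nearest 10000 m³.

1790000 m³

Salt balance: 466,000×1.79 + V×30.08 = (466,000+V)×24.24
834,140 + 30.08V = 11,295,840 + 24.24V
10,461,700 = 5.84V
V = 1,791,386.99 m³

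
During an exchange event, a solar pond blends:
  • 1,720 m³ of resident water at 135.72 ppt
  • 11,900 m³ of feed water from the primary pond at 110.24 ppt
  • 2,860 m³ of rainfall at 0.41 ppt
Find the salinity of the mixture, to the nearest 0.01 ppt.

By conservation of dissolved salt,
salt = 1,720×135.72 + 11,900×110.24 + 2,860×0.41 = 233,438.4 + 1,311,856 + 1,172.6 = 1,546,467
volume = 1,720 + 11,900 + 2,860 = 16,480 m³
S = 1,546,467 / 16,480 = 93.839 ppt

93.84 ppt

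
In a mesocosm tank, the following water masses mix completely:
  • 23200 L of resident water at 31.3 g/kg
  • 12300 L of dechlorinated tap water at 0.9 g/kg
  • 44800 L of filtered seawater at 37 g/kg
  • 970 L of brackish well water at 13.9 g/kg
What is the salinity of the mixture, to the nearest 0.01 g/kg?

29.63 g/kg

Conserving salt mass:
salt = 23,200×31.3 + 12,300×0.9 + 44,800×37 + 970×13.9 = 726,160 + 11,070 + 1,657,600 + 13,483 = 2,408,313
volume = 23,200 + 12,300 + 44,800 + 970 = 81,270 L
S = 2,408,313 / 81,270 = 29.6335 g/kg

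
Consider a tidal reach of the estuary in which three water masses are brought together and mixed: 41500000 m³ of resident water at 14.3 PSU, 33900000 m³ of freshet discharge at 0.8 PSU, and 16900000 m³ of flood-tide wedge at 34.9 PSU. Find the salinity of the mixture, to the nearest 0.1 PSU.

By conservation of dissolved salt,
salt = 41,500,000×14.3 + 33,900,000×0.8 + 16,900,000×34.9 = 593,450,000 + 27,120,000 + 589,810,000 = 1,210,380,000
volume = 41,500,000 + 33,900,000 + 16,900,000 = 92,300,000 m³
S = 1,210,380,000 / 92,300,000 = 13.114 PSU

13.1 PSU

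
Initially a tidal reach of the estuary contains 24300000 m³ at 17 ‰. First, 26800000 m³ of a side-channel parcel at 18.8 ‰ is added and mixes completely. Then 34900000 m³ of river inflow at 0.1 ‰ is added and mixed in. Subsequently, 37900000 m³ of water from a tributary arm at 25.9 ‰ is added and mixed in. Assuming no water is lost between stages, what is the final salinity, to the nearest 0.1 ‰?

15.4 ‰

Salt balance:
Initial salt = 24,300,000×17 = 413,100,000
After stage 1: salt = 413,100,000 + 26,800,000×18.8 = 916,940,000; volume = 51,100,000 m³; S = 17.944 ‰
After stage 2: salt = 916,940,000 + 34,900,000×0.1 = 920,430,000; volume = 86,000,000 m³; S = 10.703 ‰
After stage 3: salt = 920,430,000 + 37,900,000×25.9 = 1,902,040,000; volume = 123,900,000 m³
S = 1,902,040,000 / 123,900,000 = 15.3514 ‰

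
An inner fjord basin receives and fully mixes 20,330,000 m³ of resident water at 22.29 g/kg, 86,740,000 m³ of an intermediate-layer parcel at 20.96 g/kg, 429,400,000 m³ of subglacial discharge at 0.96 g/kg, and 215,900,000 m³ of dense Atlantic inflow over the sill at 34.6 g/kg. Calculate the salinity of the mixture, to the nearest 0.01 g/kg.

13.50 g/kg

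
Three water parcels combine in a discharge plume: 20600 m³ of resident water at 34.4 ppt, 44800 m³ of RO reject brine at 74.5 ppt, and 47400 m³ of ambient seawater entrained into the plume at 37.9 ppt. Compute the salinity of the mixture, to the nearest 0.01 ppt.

51.80 ppt

Weighted by volume,
salt = 20,600×34.4 + 44,800×74.5 + 47,400×37.9 = 708,640 + 3,337,600 + 1,796,460 = 5,842,700
volume = 20,600 + 44,800 + 47,400 = 112,800 m³
S = 5,842,700 / 112,800 = 51.797 ppt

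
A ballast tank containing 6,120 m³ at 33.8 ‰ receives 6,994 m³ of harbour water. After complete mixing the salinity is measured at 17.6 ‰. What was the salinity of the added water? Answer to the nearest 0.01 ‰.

Salt balance: 6,120×33.8 + 6,994×S = 13,114×17.6
206,856 + 6,994·S = 230,806.4
S = (230,806.4 − 206,856) / 6,994 = 3.4244 ‰

3.42 ‰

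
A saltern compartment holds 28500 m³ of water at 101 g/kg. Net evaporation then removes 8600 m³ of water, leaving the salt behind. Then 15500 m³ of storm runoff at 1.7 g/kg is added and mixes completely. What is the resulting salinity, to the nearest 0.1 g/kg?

82.1 g/kg

After evaporation: salt = 28,500×101 = 2,878,500; volume = 28,500 − 8,600 = 19,900 m³
After mixing: salt = 2,878,500 + 15,500×1.7 = 2,904,850; volume = 19,900 + 15,500 = 35,400 m³
S = 2,904,850 / 35,400 = 82.0579 g/kg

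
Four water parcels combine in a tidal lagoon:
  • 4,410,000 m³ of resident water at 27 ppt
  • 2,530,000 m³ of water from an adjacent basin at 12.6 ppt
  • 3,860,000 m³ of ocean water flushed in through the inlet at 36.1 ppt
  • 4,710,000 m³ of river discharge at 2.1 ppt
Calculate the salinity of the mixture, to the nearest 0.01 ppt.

19.35 ppt

Salt balance:
salt = 4,410,000×27 + 2,530,000×12.6 + 3,860,000×36.1 + 4,710,000×2.1 = 119,070,000 + 31,878,000 + 139,346,000 + 9,891,000 = 300,185,000
volume = 4,410,000 + 2,530,000 + 3,860,000 + 4,710,000 = 15,510,000 m³
S = 300,185,000 / 15,510,000 = 19.3543 ppt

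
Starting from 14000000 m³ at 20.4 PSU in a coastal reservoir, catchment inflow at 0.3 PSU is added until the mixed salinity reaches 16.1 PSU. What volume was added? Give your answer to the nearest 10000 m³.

Salt balance: 14,000,000×20.4 + V×0.3 = (14,000,000+V)×16.1
285,600,000 + 0.3V = 225,400,000 + 16.1V
60,200,000 = 15.8V
V = 3,810,126.58 m³

3810000 m³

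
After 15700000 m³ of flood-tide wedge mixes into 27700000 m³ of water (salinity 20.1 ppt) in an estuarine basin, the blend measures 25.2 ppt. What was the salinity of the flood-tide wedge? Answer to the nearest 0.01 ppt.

34.20 ppt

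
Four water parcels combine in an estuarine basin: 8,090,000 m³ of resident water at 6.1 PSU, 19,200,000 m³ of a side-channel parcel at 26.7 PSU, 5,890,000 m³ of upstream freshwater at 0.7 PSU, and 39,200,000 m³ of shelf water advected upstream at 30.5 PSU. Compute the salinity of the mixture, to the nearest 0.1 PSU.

24.3 PSU

Total salt / total volume:
salt = 8,090,000×6.1 + 19,200,000×26.7 + 5,890,000×0.7 + 39,200,000×30.5 = 49,349,000 + 512,640,000 + 4,123,000 + 1,195,600,000 = 1,761,712,000
volume = 8,090,000 + 19,200,000 + 5,890,000 + 39,200,000 = 72,380,000 m³
S = 1,761,712,000 / 72,380,000 = 24.34 PSU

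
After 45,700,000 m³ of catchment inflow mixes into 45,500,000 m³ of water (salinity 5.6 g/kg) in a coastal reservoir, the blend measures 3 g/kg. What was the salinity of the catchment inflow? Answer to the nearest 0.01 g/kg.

0.41 g/kg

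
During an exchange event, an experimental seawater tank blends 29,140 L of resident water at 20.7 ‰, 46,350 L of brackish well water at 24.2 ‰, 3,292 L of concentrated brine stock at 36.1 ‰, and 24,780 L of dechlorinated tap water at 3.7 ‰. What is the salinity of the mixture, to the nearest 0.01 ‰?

18.69 ‰

By conservation of dissolved salt,
salt = 29,140×20.7 + 46,350×24.2 + 3,292×36.1 + 24,780×3.7 = 603,198 + 1,121,670 + 118,841.2 + 91,686 = 1,935,395.2
volume = 29,140 + 46,350 + 3,292 + 24,780 = 103,562 L
S = 1,935,395.2 / 103,562 = 18.6883 ‰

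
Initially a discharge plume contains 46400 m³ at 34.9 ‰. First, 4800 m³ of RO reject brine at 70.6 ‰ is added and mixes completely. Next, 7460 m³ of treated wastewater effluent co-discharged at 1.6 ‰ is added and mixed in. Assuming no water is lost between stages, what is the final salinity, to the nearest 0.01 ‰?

33.59 ‰

Conserving salt mass:
Initial salt = 46,400×34.9 = 1,619,360
After stage 1: salt = 1,619,360 + 4,800×70.6 = 1,958,240; volume = 51,200 m³; S = 38.247 ‰
After stage 2: salt = 1,958,240 + 7,460×1.6 = 1,970,176; volume = 58,660 m³
S = 1,970,176 / 58,660 = 33.5864 ‰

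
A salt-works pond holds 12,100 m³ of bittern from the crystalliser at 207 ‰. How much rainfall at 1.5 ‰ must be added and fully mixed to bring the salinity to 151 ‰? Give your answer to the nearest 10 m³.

Salt balance: 12,100×207 + V×1.5 = (12,100+V)×151
2,504,700 + 1.5V = 1,827,100 + 151V
677,600 = 149.5V
V = 4,532.44 m³

4530 m³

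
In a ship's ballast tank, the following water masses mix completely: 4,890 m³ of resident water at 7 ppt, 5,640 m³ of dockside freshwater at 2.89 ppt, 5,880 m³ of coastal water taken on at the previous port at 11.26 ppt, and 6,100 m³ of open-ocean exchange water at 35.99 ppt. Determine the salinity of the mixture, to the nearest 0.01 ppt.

Total salt / total volume:
salt = 4,890×7 + 5,640×2.89 + 5,880×11.26 + 6,100×35.99 = 34,230 + 16,299.6 + 66,208.8 + 219,539 = 336,277.4
volume = 4,890 + 5,640 + 5,880 + 6,100 = 22,510 m³
S = 336,277.4 / 22,510 = 14.939 ppt

14.94 ppt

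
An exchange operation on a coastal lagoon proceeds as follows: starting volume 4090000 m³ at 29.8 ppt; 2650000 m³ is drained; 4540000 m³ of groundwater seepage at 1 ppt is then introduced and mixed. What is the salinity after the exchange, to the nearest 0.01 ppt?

Remaining after removal: 1,440,000 m³ at 29.8 ppt (salt = 42,912,000)
After addition: salt = 42,912,000 + 4,540,000×1 = 47,452,000; volume = 5,980,000 m³
S = 47,452,000 / 5,980,000 = 7.9351 ppt

7.94 ppt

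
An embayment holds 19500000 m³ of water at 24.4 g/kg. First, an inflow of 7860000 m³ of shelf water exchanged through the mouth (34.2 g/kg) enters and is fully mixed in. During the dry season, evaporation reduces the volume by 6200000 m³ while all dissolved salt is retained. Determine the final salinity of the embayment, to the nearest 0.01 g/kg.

After mixing: salt = 19,500,000×24.4 + 7,860,000×34.2 = 744,612,000; volume = 27,360,000 m³
After evaporation: salt unchanged = 744,612,000; volume = 27,360,000 − 6,200,000 = 21,160,000 m³
S = 744,612,000 / 21,160,000 = 35.1896 g/kg

35.19 g/kg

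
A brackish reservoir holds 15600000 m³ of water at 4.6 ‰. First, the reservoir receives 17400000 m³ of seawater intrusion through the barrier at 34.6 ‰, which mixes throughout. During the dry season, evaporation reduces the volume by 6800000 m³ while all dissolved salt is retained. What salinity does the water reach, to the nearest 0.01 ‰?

25.72 ‰

After mixing: salt = 15,600,000×4.6 + 17,400,000×34.6 = 673,800,000; volume = 33,000,000 m³
After evaporation: salt unchanged = 673,800,000; volume = 33,000,000 − 6,800,000 = 26,200,000 m³
S = 673,800,000 / 26,200,000 = 25.7176 ‰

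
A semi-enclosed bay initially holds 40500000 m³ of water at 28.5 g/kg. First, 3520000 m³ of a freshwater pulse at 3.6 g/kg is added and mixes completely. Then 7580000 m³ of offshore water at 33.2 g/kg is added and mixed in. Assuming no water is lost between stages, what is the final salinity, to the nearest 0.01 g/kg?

27.49 g/kg

Mass of salt is conserved:
Initial salt = 40,500,000×28.5 = 1,154,250,000
After stage 1: salt = 1,154,250,000 + 3,520,000×3.6 = 1,166,922,000; volume = 44,020,000 m³; S = 26.509 g/kg
After stage 2: salt = 1,166,922,000 + 7,580,000×33.2 = 1,418,578,000; volume = 51,600,000 m³
S = 1,418,578,000 / 51,600,000 = 27.4918 g/kg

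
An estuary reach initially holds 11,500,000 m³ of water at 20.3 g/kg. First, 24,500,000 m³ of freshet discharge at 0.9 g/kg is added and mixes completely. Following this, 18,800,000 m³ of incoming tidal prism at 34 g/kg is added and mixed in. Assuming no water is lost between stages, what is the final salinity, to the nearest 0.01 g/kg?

16.33 g/kg

Conserving salt mass:
Initial salt = 11,500,000×20.3 = 233,450,000
After stage 1: salt = 233,450,000 + 24,500,000×0.9 = 255,500,000; volume = 36,000,000 m³; S = 7.097 g/kg
After stage 2: salt = 255,500,000 + 18,800,000×34 = 894,700,000; volume = 54,800,000 m³
S = 894,700,000 / 54,800,000 = 16.3266 g/kg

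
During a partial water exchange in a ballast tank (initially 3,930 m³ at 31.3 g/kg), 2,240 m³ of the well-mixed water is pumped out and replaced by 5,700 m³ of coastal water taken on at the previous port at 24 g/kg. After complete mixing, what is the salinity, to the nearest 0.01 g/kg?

25.67 g/kg

Remaining after removal: 1,690 m³ at 31.3 g/kg (salt = 52,897)
After addition: salt = 52,897 + 5,700×24 = 189,697; volume = 7,390 m³
S = 189,697 / 7,390 = 25.6694 g/kg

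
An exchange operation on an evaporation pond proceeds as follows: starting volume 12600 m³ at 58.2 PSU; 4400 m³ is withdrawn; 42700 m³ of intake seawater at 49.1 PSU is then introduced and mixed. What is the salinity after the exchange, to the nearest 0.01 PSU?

50.57 PSU

Remaining after removal: 8,200 m³ at 58.2 PSU (salt = 477,240)
After addition: salt = 477,240 + 42,700×49.1 = 2,573,810; volume = 50,900 m³
S = 2,573,810 / 50,900 = 50.566 PSU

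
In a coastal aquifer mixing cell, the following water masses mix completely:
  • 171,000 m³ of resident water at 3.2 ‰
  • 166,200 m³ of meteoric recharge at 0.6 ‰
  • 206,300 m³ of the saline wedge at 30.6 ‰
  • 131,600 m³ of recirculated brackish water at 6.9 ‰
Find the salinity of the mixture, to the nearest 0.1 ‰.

Salt balance:
salt = 171,000×3.2 + 166,200×0.6 + 206,300×30.6 + 131,600×6.9 = 547,200 + 99,720 + 6,312,780 + 908,040 = 7,867,740
volume = 171,000 + 166,200 + 206,300 + 131,600 = 675,100 m³
S = 7,867,740 / 675,100 = 11.654 ‰

11.7 ‰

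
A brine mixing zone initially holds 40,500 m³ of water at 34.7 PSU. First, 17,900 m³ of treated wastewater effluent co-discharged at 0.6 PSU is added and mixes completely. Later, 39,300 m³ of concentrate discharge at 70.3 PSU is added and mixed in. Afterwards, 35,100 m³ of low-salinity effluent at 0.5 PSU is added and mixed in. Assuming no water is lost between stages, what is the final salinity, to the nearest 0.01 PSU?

Weighted by volume,
Initial salt = 40,500×34.7 = 1,405,350
After stage 1: salt = 1,405,350 + 17,900×0.6 = 1,416,090; volume = 58,400 m³; S = 24.248 PSU
After stage 2: salt = 1,416,090 + 39,300×70.3 = 4,178,880; volume = 97,700 m³; S = 42.773 PSU
After stage 3: salt = 4,178,880 + 35,100×0.5 = 4,196,430; volume = 132,800 m³
S = 4,196,430 / 132,800 = 31.5996 PSU

31.60 PSU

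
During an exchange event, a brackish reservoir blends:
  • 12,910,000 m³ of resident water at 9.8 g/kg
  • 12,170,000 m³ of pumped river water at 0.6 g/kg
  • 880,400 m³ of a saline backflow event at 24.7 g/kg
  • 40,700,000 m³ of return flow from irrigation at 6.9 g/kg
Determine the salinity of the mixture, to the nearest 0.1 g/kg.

Conserving salt mass:
salt = 12,910,000×9.8 + 12,170,000×0.6 + 880,400×24.7 + 40,700,000×6.9 = 126,518,000 + 7,302,000 + 21,745,880 + 280,830,000 = 436,395,880
volume = 12,910,000 + 12,170,000 + 880,400 + 40,700,000 = 66,660,400 m³
S = 436,395,880 / 66,660,400 = 6.547 g/kg

6.5 g/kg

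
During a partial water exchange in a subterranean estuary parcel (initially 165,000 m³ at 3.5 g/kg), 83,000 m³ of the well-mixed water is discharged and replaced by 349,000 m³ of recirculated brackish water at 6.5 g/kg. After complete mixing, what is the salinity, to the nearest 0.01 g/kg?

5.93 g/kg

Remaining after removal: 82,000 m³ at 3.5 g/kg (salt = 287,000)
After addition: salt = 287,000 + 349,000×6.5 = 2,555,500; volume = 431,000 m³
S = 2,555,500 / 431,000 = 5.9292 g/kg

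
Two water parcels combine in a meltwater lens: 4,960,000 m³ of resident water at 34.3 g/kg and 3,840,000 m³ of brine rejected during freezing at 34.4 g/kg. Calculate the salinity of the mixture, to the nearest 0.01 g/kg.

Total salt / total volume:
salt = 4,960,000×34.3 + 3,840,000×34.4 = 170,128,000 + 132,096,000 = 302,224,000
volume = 4,960,000 + 3,840,000 = 8,800,000 m³
S = 302,224,000 / 8,800,000 = 34.3436 g/kg

34.34 g/kg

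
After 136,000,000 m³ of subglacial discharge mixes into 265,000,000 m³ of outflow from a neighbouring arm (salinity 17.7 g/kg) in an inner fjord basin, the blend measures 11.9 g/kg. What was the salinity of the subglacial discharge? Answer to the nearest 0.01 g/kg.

0.60 g/kg

Salt balance: 265,000,000×17.7 + 136,000,000×S = 401,000,000×11.9
4,690,500,000 + 136,000,000·S = 4,771,900,000
S = (4,771,900,000 − 4,690,500,000) / 136,000,000 = 0.5985 g/kg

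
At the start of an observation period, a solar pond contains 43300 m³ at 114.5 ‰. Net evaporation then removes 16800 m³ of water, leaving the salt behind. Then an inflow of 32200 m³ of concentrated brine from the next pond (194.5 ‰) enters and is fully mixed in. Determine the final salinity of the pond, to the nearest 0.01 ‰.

After evaporation: salt = 43,300×114.5 = 4,957,850; volume = 43,300 − 16,800 = 26,500 m³
After mixing: salt = 4,957,850 + 32,200×194.5 = 11,220,750; volume = 26,500 + 32,200 = 58,700 m³
S = 11,220,750 / 58,700 = 191.1542 ‰

191.15 ‰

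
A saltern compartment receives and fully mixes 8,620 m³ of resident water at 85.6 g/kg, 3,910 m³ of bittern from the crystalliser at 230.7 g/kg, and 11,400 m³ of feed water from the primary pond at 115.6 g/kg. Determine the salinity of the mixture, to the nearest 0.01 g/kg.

Salt balance:
salt = 8,620×85.6 + 3,910×230.7 + 11,400×115.6 = 737,872 + 902,037 + 1,317,840 = 2,957,749
volume = 8,620 + 3,910 + 11,400 = 23,930 m³
S = 2,957,749 / 23,930 = 123.6 g/kg

123.60 g/kg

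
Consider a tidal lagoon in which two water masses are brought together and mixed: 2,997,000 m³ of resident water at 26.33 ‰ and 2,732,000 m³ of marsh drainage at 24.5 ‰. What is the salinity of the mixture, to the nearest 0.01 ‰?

25.46 ‰

Total salt / total volume:
salt = 2,997,000×26.33 + 2,732,000×24.5 = 78,911,010 + 66,934,000 = 145,845,010
volume = 2,997,000 + 2,732,000 = 5,729,000 m³
S = 145,845,010 / 5,729,000 = 25.4573 ‰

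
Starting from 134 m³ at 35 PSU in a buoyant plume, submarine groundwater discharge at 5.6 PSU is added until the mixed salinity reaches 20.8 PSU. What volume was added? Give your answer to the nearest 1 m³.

125 m³

Salt balance: 134×35 + V×5.6 = (134+V)×20.8
4,690 + 5.6V = 2,787.2 + 20.8V
1,902.8 = 15.2V
V = 125.18 m³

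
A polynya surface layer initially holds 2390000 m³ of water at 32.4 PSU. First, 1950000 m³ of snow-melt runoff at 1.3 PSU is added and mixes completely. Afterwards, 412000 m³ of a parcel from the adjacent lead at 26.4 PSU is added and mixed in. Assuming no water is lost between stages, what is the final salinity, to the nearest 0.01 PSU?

19.12 PSU

By conservation of dissolved salt,
Initial salt = 2,390,000×32.4 = 77,436,000
After stage 1: salt = 77,436,000 + 1,950,000×1.3 = 79,971,000; volume = 4,340,000 m³; S = 18.426 PSU
After stage 2: salt = 79,971,000 + 412,000×26.4 = 90,847,800; volume = 4,752,000 m³
S = 90,847,800 / 4,752,000 = 19.1178 PSU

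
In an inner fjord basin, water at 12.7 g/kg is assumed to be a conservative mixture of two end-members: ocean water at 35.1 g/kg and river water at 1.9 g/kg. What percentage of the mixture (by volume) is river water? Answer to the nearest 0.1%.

Let f be the freshwater fraction. Salt balance per unit volume:
f×1.9 + (1−f)×35.1 = 12.7
f = (35.1 − 12.7) / (35.1 − 1.9) = 22.4/33.2 = 0.6747

67.5%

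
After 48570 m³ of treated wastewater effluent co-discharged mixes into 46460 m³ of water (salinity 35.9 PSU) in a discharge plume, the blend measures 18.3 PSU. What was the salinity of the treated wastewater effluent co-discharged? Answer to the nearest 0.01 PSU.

Salt balance: 46,460×35.9 + 48,570×S = 95,030×18.3
1,667,914 + 48,570·S = 1,739,049
S = (1,739,049 − 1,667,914) / 48,570 = 1.4646 PSU

1.46 PSU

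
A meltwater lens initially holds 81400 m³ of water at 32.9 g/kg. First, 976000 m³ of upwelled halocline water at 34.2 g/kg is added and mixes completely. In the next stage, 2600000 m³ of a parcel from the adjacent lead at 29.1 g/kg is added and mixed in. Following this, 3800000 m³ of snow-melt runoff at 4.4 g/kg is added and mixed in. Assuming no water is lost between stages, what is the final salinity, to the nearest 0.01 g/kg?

By conservation of dissolved salt,
Initial salt = 81,400×32.9 = 2,678,060
After stage 1: salt = 2,678,060 + 976,000×34.2 = 36,057,260; volume = 1,057,400 m³; S = 34.1 g/kg
After stage 2: salt = 36,057,260 + 2,600,000×29.1 = 111,717,260; volume = 3,657,400 m³; S = 30.546 g/kg
After stage 3: salt = 111,717,260 + 3,800,000×4.4 = 128,437,260; volume = 7,457,400 m³
S = 128,437,260 / 7,457,400 = 17.2228 g/kg

17.22 g/kg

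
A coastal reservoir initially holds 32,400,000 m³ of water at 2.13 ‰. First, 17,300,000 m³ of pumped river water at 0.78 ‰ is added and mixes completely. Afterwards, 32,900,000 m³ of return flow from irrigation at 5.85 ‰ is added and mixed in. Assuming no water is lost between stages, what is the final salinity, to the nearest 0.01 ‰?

Conserving salt mass:
Initial salt = 32,400,000×2.13 = 69,012,000
After stage 1: salt = 69,012,000 + 17,300,000×0.78 = 82,506,000; volume = 49,700,000 m³; S = 1.66 ‰
After stage 2: salt = 82,506,000 + 32,900,000×5.85 = 274,971,000; volume = 82,600,000 m³
S = 274,971,000 / 82,600,000 = 3.3289 ‰

3.33 ‰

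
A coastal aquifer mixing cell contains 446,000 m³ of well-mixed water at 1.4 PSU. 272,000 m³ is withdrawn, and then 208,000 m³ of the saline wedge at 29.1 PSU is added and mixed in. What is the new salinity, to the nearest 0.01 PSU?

16.48 PSU

Remaining after removal: 174,000 m³ at 1.4 PSU (salt = 243,600)
After addition: salt = 243,600 + 208,000×29.1 = 6,296,400; volume = 382,000 m³
S = 6,296,400 / 382,000 = 16.4827 PSU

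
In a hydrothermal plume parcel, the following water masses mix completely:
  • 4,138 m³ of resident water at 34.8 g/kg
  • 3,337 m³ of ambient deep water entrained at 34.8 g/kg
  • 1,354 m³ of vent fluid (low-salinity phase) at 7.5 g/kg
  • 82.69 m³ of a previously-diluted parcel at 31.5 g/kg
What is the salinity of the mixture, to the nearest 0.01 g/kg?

Total salt / total volume:
salt = 4,138×34.8 + 3,337×34.8 + 1,354×7.5 + 82.69×31.5 = 144,002.4 + 116,127.6 + 10,155 + 2,604.735 = 272,889.735
volume = 4,138 + 3,337 + 1,354 + 82.69 = 8,911.69 m³
S = 272,889.735 / 8,911.69 = 30.6215 g/kg

30.62 g/kg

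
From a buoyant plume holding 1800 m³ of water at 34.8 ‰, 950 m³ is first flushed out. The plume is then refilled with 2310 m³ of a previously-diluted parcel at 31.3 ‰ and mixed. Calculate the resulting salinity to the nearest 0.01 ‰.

Remaining after removal: 850 m³ at 34.8 ‰ (salt = 29,580)
After addition: salt = 29,580 + 2,310×31.3 = 101,883; volume = 3,160 m³
S = 101,883 / 3,160 = 32.2415 ‰

32.24 ‰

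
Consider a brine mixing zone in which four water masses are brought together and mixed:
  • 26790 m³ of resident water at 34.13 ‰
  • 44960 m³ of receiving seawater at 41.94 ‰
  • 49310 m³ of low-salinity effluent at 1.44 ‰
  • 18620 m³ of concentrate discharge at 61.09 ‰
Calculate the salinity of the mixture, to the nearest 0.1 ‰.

28.7 ‰

Weighted by volume,
salt = 26,790×34.13 + 44,960×41.94 + 49,310×1.44 + 18,620×61.09 = 914,342.7 + 1,885,622.4 + 71,006.4 + 1,137,495.8 = 4,008,467.3
volume = 26,790 + 44,960 + 49,310 + 18,620 = 139,680 m³
S = 4,008,467.3 / 139,680 = 28.698 ‰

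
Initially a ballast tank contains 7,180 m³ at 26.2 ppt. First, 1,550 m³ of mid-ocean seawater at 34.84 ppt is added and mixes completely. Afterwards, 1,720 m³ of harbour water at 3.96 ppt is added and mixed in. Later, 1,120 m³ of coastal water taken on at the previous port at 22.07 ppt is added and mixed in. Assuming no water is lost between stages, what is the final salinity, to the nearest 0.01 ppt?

Mass of salt is conserved:
Initial salt = 7,180×26.2 = 188,116
After stage 1: salt = 188,116 + 1,550×34.84 = 242,118; volume = 8,730 m³; S = 27.734 ppt
After stage 2: salt = 242,118 + 1,720×3.96 = 248,929.2; volume = 10,450 m³; S = 23.821 ppt
After stage 3: salt = 248,929.2 + 1,120×22.07 = 273,647.6; volume = 11,570 m³
S = 273,647.6 / 11,570 = 23.6515 ppt

23.65 ppt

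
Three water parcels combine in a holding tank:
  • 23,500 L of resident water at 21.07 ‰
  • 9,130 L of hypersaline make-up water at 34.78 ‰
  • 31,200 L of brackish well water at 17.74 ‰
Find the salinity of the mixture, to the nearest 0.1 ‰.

Salt balance:
salt = 23,500×21.07 + 9,130×34.78 + 31,200×17.74 = 495,145 + 317,541.4 + 553,488 = 1,366,174.4
volume = 23,500 + 9,130 + 31,200 = 63,830 L
S = 1,366,174.4 / 63,830 = 21.403 ‰

21.4 ‰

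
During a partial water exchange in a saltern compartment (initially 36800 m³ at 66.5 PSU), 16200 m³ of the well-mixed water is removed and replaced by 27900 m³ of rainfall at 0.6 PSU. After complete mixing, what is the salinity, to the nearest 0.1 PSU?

Remaining after removal: 20,600 m³ at 66.5 PSU (salt = 1,369,900)
After addition: salt = 1,369,900 + 27,900×0.6 = 1,386,640; volume = 48,500 m³
S = 1,386,640 / 48,500 = 28.5905 PSU

28.6 PSU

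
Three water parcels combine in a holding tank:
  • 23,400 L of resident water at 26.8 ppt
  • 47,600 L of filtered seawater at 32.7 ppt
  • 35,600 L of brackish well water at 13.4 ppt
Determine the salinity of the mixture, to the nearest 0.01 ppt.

24.96 ppt

Total salt / total volume:
salt = 23,400×26.8 + 47,600×32.7 + 35,600×13.4 = 627,120 + 1,556,520 + 477,040 = 2,660,680
volume = 23,400 + 47,600 + 35,600 = 106,600 L
S = 2,660,680 / 106,600 = 24.9595 ppt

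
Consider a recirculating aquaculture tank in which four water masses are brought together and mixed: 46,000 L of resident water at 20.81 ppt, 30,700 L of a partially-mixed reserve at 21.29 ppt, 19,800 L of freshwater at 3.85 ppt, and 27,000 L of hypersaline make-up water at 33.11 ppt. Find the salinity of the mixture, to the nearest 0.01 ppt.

20.90 ppt

Mass of salt is conserved:
salt = 46,000×20.81 + 30,700×21.29 + 19,800×3.85 + 27,000×33.11 = 957,260 + 653,603 + 76,230 + 893,970 = 2,581,063
volume = 46,000 + 30,700 + 19,800 + 27,000 = 123,500 L
S = 2,581,063 / 123,500 = 20.8993 ppt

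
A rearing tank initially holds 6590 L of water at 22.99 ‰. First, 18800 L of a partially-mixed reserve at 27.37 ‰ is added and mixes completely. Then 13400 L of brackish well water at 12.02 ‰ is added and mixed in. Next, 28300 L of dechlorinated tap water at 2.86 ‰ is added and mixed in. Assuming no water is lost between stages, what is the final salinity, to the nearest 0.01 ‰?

13.54 ‰

Total salt / total volume:
Initial salt = 6,590×22.99 = 151,504.1
After stage 1: salt = 151,504.1 + 18,800×27.37 = 666,060.1; volume = 25,390 L; S = 26.233 ‰
After stage 2: salt = 666,060.1 + 13,400×12.02 = 827,128.1; volume = 38,790 L; S = 21.323 ‰
After stage 3: salt = 827,128.1 + 28,300×2.86 = 908,066.1; volume = 67,090 L
S = 908,066.1 / 67,090 = 13.535 ‰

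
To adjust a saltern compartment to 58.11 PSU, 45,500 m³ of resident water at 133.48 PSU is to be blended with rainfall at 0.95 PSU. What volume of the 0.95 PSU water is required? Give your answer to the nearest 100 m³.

Salt balance: 45,500×133.48 + V×0.95 = (45,500+V)×58.11
6,073,340 + 0.95V = 2,644,005 + 58.11V
3,429,335 = 57.16V
V = 59,995.36 m³

60000 m³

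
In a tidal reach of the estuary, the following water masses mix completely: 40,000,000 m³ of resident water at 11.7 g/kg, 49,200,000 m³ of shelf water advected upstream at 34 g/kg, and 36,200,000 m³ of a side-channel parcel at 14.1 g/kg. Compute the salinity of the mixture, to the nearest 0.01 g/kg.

21.14 g/kg

By conservation of dissolved salt,
salt = 40,000,000×11.7 + 49,200,000×34 + 36,200,000×14.1 = 468,000,000 + 1,672,800,000 + 510,420,000 = 2,651,220,000
volume = 40,000,000 + 49,200,000 + 36,200,000 = 125,400,000 m³
S = 2,651,220,000 / 125,400,000 = 21.1421 g/kg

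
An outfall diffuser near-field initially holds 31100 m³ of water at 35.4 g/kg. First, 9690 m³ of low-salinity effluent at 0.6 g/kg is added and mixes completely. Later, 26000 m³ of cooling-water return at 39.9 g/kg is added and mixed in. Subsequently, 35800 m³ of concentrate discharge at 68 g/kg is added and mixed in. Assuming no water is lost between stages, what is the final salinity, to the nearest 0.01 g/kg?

By conservation of dissolved salt,
Initial salt = 31,100×35.4 = 1,100,940
After stage 1: salt = 1,100,940 + 9,690×0.6 = 1,106,754; volume = 40,790 m³; S = 27.133 g/kg
After stage 2: salt = 1,106,754 + 26,000×39.9 = 2,144,154; volume = 66,790 m³; S = 32.103 g/kg
After stage 3: salt = 2,144,154 + 35,800×68 = 4,578,554; volume = 102,590 m³
S = 4,578,554 / 102,590 = 44.6296 g/kg

44.63 g/kg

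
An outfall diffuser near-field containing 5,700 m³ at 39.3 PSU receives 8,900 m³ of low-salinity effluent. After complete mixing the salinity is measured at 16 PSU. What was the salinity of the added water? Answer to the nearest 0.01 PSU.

1.08 PSU

Salt balance: 5,700×39.3 + 8,900×S = 14,600×16
224,010 + 8,900·S = 233,600
S = (233,600 − 224,010) / 8,900 = 1.0775 PSU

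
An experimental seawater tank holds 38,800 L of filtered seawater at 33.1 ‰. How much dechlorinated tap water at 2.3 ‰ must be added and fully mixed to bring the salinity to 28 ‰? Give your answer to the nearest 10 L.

7700 L

Salt balance: 38,800×33.1 + V×2.3 = (38,800+V)×28
1,284,280 + 2.3V = 1,086,400 + 28V
197,880 = 25.7V
V = 7,699.61 L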